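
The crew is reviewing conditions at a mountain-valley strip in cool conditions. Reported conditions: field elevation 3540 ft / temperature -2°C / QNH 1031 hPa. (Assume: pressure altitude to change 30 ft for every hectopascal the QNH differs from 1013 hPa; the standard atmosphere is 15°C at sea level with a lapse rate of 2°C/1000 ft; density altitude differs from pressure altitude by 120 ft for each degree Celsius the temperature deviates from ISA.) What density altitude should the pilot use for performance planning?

1680 ft

Pressure altitude = 3540 + (1013 − 1031) × 30 = 3540 + (-540) = 3000 ft.
ISA temperature at 3000 ft = 15 − 2 × (3000/1000) = 9°C.
ISA deviation = -2 − 9 = -11°C.
Density altitude = 3000 + 120 × (-11) = 1680 ft.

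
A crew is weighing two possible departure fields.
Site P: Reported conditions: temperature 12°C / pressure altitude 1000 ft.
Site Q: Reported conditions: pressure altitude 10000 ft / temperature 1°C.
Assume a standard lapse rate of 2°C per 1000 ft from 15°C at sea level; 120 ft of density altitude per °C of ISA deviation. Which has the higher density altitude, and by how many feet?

Site P: ISA temp = 13°C, deviation -1°C, DA = 1000 + 120 × (-1) = 880 ft.
Site Q: ISA temp = -5°C, deviation +6°C, DA = 10000 + 120 × 6 = 10720 ft.
Site Q is higher by 10720 − 880 = 9840 ft.

Site Q by 9840 ft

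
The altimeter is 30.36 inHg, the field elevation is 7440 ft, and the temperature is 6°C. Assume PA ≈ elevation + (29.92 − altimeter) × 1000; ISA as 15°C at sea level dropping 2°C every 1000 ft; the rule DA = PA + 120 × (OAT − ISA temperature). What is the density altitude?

7600 ft

Pressure altitude = 7440 + (29.92 − 30.36) × 1000 = 7440 + (-440) = 7000 ft.
ISA temperature at 7000 ft = 15 − 2 × (7000/1000) = 1°C.
ISA deviation = 6 − 1 = +5°C.
Density altitude = 7000 + 120 × (5) = 7600 ft.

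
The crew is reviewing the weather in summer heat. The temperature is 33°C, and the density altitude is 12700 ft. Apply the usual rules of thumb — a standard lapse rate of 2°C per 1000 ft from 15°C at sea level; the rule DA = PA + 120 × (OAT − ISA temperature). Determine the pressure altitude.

DA = PA + 120 × (OAT − (15 − 2·PA/1000)) = PA + 120·OAT − 1800 + 0.24·PA = 1.24·PA + 120·OAT − 1800.
So 1.24·PA = 12700 − 120 × 33 + 1800 = 10540.
PA = 10540 / 1.24 = 8500 ft.

8500 ft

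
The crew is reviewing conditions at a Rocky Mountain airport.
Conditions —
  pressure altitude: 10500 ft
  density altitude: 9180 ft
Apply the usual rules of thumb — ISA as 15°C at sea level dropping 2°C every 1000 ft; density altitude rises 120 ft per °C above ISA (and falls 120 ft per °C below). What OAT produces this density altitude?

Density altitude − pressure altitude = 9180 − 10500 = -1320 ft.
At 120 ft/°C that is an ISA deviation of -1320/120 = -11°C.
ISA temperature at 10500 ft = 15 − 2 × (10500/1000) = -6°C.
OAT = ISA + deviation = -6 + (-11) = -17°C.

-17°C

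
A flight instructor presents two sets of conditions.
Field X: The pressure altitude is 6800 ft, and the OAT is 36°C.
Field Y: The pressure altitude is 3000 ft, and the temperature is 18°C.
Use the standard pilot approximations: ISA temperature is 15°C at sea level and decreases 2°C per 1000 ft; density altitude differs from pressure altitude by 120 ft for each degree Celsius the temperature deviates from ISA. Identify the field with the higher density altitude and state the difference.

Field X: ISA temp = 1.4°C, deviation +34.6°C, DA = 6800 + 120 × 34.6 = 10952 ft.
Field Y: ISA temp = 9°C, deviation +9°C, DA = 3000 + 120 × 9 = 4080 ft.
Field X is higher by 10952 − 4080 = 6872 ft.

Field X by 6872 ft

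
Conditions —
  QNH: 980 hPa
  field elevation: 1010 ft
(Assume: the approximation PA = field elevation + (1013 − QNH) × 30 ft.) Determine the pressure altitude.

2000 ft

Pressure correction = (1013 − 980) × 30 = +990 ft.
Pressure altitude = 1010 + (+990) = 2000 ft.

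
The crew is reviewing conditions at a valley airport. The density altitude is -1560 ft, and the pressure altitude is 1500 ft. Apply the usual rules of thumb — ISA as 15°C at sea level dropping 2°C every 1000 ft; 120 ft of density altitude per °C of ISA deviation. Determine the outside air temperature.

Density altitude − pressure altitude = -1560 − 1500 = -3060 ft.
At 120 ft/°C that is an ISA deviation of -3060/120 = -25.5°C.
ISA temperature at 1500 ft = 15 − 2 × (1500/1000) = 12°C.
OAT = ISA + deviation = 12 + (-25.5) = -13.5°C.

-13.5°C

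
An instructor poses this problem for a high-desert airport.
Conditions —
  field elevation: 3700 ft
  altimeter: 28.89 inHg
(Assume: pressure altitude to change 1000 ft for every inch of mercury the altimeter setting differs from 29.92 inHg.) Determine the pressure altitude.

4730 ft

Pressure correction = (29.92 − 28.89) × 1000 = +1030 ft.
Pressure altitude = 3700 + (+1030) = 4730 ft.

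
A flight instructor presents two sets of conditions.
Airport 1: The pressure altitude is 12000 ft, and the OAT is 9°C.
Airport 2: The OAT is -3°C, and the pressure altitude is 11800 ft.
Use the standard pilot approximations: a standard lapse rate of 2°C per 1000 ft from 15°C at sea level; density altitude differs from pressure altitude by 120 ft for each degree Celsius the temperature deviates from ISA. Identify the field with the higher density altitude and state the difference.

Airport 1: ISA temp = -9°C, deviation +18°C, DA = 12000 + 120 × 18 = 14160 ft.
Airport 2: ISA temp = -8.6°C, deviation +5.6°C, DA = 11800 + 120 × 5.6 = 12472 ft.
Airport 1 is higher by 14160 − 12472 = 1688 ft.

Airport 1 by 1688 ft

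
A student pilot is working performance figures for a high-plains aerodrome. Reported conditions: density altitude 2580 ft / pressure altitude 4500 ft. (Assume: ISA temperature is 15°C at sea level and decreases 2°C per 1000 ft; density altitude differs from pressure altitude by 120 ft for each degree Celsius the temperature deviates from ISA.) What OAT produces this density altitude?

Density altitude − pressure altitude = 2580 − 4500 = -1920 ft.
At 120 ft/°C that is an ISA deviation of -1920/120 = -16°C.
ISA temperature at 4500 ft = 15 − 2 × (4500/1000) = 6°C.
OAT = ISA + deviation = 6 + (-16) = -10°C.

-10°C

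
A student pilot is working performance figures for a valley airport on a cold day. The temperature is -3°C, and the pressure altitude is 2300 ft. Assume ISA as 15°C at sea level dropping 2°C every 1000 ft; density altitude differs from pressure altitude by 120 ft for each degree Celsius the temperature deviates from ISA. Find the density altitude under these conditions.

692 ft

ISA temperature at 2300 ft = 15 − 2 × (2300/1000) = 10.4°C.
ISA deviation = -3 − 10.4 = -13.4°C.
Density altitude = 2300 + 120 × (-13.4) = 2300 + (-1608) = 692 ft.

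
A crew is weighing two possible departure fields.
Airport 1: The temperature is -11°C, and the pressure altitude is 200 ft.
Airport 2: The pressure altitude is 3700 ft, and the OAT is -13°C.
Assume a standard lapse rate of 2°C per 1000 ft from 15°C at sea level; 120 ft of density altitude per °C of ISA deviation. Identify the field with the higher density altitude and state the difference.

Airport 2 by 4100 ft

Airport 1: ISA temp = 14.6°C, deviation -25.6°C, DA = 200 + 120 × (-25.6) = -2872 ft.
Airport 2: ISA temp = 7.6°C, deviation -20.6°C, DA = 3700 + 120 × (-20.6) = 1228 ft.
Airport 2 is higher by 1228 − (-2872) = 4100 ft.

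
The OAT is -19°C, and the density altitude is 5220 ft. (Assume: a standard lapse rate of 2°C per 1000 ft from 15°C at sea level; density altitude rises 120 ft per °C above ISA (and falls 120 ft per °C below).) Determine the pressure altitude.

DA = PA + 120 × (OAT − (15 − 2·PA/1000)) = PA + 120·OAT − 1800 + 0.24·PA = 1.24·PA + 120·OAT − 1800.
So 1.24·PA = 5220 − 120 × (-19) + 1800 = 9300.
PA = 9300 / 1.24 = 7500 ft.

7500 ft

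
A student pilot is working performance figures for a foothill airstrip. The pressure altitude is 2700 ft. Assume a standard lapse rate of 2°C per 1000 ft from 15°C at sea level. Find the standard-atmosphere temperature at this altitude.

9.6°C

ISA temperature = 15 − 2 × (2700/1000) = 15 − 5.4 = 9.6°C.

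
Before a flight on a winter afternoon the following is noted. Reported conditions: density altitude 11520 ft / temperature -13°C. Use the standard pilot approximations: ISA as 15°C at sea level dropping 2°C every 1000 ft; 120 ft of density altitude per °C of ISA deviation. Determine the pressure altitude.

DA = PA + 120 × (OAT − (15 − 2·PA/1000)) = PA + 120·OAT − 1800 + 0.24·PA = 1.24·PA + 120·OAT − 1800.
So 1.24·PA = 11520 − 120 × (-13) + 1800 = 14880.
PA = 14880 / 1.24 = 12000 ft.

12000 ft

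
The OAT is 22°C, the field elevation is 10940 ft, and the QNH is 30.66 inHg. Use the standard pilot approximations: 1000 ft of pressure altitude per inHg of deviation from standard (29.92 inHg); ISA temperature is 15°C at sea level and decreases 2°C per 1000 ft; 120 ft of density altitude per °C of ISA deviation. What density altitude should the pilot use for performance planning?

13488 ft

Pressure altitude = 10940 + (29.92 − 30.66) × 1000 = 10940 + (-740) = 10200 ft.
ISA temperature at 10200 ft = 15 − 2 × (10200/1000) = -5.4°C.
ISA deviation = 22 − (-5.4) = +27.4°C.
Density altitude = 10200 + 120 × (27.4) = 13488 ft.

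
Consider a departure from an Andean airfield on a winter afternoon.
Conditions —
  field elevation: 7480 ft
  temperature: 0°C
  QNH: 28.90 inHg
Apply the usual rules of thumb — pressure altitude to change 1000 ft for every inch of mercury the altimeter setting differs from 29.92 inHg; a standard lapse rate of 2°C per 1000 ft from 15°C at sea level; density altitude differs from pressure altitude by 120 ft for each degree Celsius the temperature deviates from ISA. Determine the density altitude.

8740 ft

Pressure altitude = 7480 + (29.92 − 28.90) × 1000 = 7480 + (+1020) = 8500 ft.
ISA temperature at 8500 ft = 15 − 2 × (8500/1000) = -2°C.
ISA deviation = 0 − (-2) = +2°C.
Density altitude = 8500 + 120 × (2) = 8740 ft.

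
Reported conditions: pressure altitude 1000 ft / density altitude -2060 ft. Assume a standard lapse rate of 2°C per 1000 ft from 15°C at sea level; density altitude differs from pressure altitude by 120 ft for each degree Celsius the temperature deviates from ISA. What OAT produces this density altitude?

-12.5°C

Density altitude − pressure altitude = -2060 − 1000 = -3060 ft.
At 120 ft/°C that is an ISA deviation of -3060/120 = -25.5°C.
ISA temperature at 1000 ft = 15 − 2 × (1000/1000) = 13°C.
OAT = ISA + deviation = 13 + (-25.5) = -12.5°C.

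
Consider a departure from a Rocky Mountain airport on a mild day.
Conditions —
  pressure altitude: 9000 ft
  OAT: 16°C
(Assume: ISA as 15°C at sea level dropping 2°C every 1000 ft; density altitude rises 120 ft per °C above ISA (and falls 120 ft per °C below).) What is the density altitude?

ISA temperature at 9000 ft = 15 − 2 × (9000/1000) = -3°C.
ISA deviation = 16 − (-3) = +19°C.
Density altitude = 9000 + 120 × (19) = 9000 + (+2280) = 11280 ft.

11280 ft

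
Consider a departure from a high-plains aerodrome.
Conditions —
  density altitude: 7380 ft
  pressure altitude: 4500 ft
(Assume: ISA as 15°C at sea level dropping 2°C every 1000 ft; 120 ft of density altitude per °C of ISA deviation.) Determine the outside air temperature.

30°C

Density altitude − pressure altitude = 7380 − 4500 = +2880 ft.
At 120 ft/°C that is an ISA deviation of 2880/120 = +24°C.
ISA temperature at 4500 ft = 15 − 2 × (4500/1000) = 6°C.
OAT = ISA + deviation = 6 + (+24) = 30°C.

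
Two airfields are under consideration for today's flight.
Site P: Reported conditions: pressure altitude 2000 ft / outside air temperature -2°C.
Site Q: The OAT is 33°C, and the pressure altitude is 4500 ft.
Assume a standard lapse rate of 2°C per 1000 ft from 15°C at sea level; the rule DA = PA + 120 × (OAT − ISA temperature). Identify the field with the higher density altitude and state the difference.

Site Q by 7300 ft

Site P: ISA temp = 11°C, deviation -13°C, DA = 2000 + 120 × (-13) = 440 ft.
Site Q: ISA temp = 6°C, deviation +27°C, DA = 4500 + 120 × 27 = 7740 ft.
Site Q is higher by 7740 − 440 = 7300 ft.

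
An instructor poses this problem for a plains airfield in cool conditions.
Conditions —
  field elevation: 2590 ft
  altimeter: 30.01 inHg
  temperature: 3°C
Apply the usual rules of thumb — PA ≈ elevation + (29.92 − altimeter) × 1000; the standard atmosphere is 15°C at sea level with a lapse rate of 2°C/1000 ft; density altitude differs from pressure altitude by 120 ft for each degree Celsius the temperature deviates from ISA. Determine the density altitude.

1660 ft

Pressure altitude = 2590 + (29.92 − 30.01) × 1000 = 2590 + (-90) = 2500 ft.
ISA temperature at 2500 ft = 15 − 2 × (2500/1000) = 10°C.
ISA deviation = 3 − 10 = -7°C.
Density altitude = 2500 + 120 × (-7) = 1660 ft.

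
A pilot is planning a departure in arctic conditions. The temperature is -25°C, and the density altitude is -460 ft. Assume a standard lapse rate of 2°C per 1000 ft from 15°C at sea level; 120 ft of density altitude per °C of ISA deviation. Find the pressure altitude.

3500 ft

DA = PA + 120 × (OAT − (15 − 2·PA/1000)) = PA + 120·OAT − 1800 + 0.24·PA = 1.24·PA + 120·OAT − 1800.
So 1.24·PA = -460 − 120 × (-25) + 1800 = 4340.
PA = 4340 / 1.24 = 3500 ft.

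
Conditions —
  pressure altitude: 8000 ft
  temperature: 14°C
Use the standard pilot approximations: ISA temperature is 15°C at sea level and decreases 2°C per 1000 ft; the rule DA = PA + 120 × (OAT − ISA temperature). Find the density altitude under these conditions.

9800 ft

ISA temperature at 8000 ft = 15 − 2 × (8000/1000) = -1°C.
ISA deviation = 14 − (-1) = +15°C.
Density altitude = 8000 + 120 × (15) = 8000 + (+1800) = 9800 ft.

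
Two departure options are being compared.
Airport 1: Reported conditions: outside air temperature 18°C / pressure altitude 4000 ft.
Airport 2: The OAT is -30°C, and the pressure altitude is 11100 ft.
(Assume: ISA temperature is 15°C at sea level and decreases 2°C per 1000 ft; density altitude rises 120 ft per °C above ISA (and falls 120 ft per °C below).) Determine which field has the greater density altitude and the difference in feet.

Airport 2 by 3044 ft

Airport 1: ISA temp = 7°C, deviation +11°C, DA = 4000 + 120 × 11 = 5320 ft.
Airport 2: ISA temp = -7.2°C, deviation -22.8°C, DA = 11100 + 120 × (-22.8) = 8364 ft.
Airport 2 is higher by 8364 − 5320 = 3044 ft.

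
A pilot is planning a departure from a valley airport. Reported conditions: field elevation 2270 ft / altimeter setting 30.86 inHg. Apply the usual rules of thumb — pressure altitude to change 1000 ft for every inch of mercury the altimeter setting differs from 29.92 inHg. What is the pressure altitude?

1330 ft

Pressure correction = (29.92 − 30.86) × 1000 = -940 ft.
Pressure altitude = 2270 + (-940) = 1330 ft.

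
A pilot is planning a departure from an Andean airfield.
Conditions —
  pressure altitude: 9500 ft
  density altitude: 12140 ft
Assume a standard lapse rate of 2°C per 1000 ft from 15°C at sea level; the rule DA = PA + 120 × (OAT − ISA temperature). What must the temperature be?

18°C

Density altitude − pressure altitude = 12140 − 9500 = +2640 ft.
At 120 ft/°C that is an ISA deviation of 2640/120 = +22°C.
ISA temperature at 9500 ft = 15 − 2 × (9500/1000) = -4°C.
OAT = ISA + deviation = -4 + (+22) = 18°C.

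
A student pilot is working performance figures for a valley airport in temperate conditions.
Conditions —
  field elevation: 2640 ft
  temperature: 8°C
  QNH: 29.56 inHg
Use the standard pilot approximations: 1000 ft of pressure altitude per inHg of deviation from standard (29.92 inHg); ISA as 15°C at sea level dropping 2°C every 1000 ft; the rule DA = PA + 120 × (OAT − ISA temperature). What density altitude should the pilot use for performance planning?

2880 ft

Pressure altitude = 2640 + (29.92 − 29.56) × 1000 = 2640 + (+360) = 3000 ft.
ISA temperature at 3000 ft = 15 − 2 × (3000/1000) = 9°C.
ISA deviation = 8 − 9 = -1°C.
Density altitude = 3000 + 120 × (-1) = 2880 ft.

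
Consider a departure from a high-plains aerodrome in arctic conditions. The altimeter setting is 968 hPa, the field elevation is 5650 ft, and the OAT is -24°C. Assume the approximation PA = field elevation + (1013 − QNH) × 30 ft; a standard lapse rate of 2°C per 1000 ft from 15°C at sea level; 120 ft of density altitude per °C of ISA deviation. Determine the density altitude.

Pressure altitude = 5650 + (1013 − 968) × 30 = 5650 + (+1350) = 7000 ft.
ISA temperature at 7000 ft = 15 − 2 × (7000/1000) = 1°C.
ISA deviation = -24 − 1 = -25°C.
Density altitude = 7000 + 120 × (-25) = 4000 ft.

4000 ft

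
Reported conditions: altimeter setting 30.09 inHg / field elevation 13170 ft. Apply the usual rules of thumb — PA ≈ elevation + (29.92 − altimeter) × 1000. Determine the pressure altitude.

Pressure correction = (29.92 − 30.09) × 1000 = -170 ft.
Pressure altitude = 13170 + (-170) = 13000 ft.

13000 ft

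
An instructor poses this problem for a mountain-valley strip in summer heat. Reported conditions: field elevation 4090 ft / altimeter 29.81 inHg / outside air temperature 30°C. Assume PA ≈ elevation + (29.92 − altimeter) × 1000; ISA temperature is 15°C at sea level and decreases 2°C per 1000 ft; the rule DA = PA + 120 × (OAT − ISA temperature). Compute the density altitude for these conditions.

7008 ft

Pressure altitude = 4090 + (29.92 − 29.81) × 1000 = 4090 + (+110) = 4200 ft.
ISA temperature at 4200 ft = 15 − 2 × (4200/1000) = 6.6°C.
ISA deviation = 30 − 6.6 = +23.4°C.
Density altitude = 4200 + 120 × (23.4) = 7008 ft.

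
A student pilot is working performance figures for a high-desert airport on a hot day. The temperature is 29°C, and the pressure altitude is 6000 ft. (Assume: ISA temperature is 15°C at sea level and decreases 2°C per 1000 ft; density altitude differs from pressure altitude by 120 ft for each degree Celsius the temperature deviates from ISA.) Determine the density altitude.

9120 ft

ISA temperature at 6000 ft = 15 − 2 × (6000/1000) = 3°C.
ISA deviation = 29 − 3 = +26°C.
Density altitude = 6000 + 120 × (26) = 6000 + (+3120) = 9120 ft.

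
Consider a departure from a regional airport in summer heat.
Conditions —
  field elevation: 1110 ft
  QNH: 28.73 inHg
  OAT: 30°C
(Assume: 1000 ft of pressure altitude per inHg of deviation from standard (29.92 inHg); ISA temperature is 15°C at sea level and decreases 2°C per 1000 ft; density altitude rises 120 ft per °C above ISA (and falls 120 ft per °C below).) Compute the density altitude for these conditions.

4652 ft

Pressure altitude = 1110 + (29.92 − 28.73) × 1000 = 1110 + (+1190) = 2300 ft.
ISA temperature at 2300 ft = 15 − 2 × (2300/1000) = 10.4°C.
ISA deviation = 30 − 10.4 = +19.6°C.
Density altitude = 2300 + 120 × (19.6) = 4652 ft.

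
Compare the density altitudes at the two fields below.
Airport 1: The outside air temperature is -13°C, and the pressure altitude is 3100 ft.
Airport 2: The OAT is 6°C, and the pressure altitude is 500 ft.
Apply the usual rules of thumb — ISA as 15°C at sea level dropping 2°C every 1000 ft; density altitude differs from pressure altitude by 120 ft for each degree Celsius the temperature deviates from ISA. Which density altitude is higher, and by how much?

Airport 1: ISA temp = 8.8°C, deviation -21.8°C, DA = 3100 + 120 × (-21.8) = 484 ft.
Airport 2: ISA temp = 14°C, deviation -8°C, DA = 500 + 120 × (-8) = -460 ft.
Airport 1 is higher by 484 − (-460) = 944 ft.

Airport 1 by 944 ft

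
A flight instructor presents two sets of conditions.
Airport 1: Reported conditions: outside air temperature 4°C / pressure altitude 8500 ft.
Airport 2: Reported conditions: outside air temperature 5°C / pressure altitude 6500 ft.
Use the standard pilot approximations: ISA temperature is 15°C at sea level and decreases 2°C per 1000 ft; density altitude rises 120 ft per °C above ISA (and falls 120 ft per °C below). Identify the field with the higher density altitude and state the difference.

Airport 1 by 2360 ft

Airport 1: ISA temp = -2°C, deviation +6°C, DA = 8500 + 120 × 6 = 9220 ft.
Airport 2: ISA temp = 2°C, deviation +3°C, DA = 6500 + 120 × 3 = 6860 ft.
Airport 1 is higher by 9220 − 6860 = 2360 ft.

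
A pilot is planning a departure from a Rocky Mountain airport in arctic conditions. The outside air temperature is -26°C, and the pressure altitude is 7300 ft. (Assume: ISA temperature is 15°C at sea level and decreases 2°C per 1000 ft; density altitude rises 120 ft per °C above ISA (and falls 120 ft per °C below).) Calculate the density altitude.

4132 ft

ISA temperature at 7300 ft = 15 − 2 × (7300/1000) = 0.4°C.
ISA deviation = -26 − 0.4 = -26.4°C.
Density altitude = 7300 + 120 × (-26.4) = 7300 + (-3168) = 4132 ft.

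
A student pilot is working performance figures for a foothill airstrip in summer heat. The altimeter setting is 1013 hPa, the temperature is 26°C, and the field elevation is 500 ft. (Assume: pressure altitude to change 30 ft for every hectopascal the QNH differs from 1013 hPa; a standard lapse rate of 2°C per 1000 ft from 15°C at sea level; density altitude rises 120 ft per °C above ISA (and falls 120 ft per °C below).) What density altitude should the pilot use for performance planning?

1940 ft

Pressure altitude = 500 + (1013 − 1013) × 30 = 500 + (0) = 500 ft.
ISA temperature at 500 ft = 15 − 2 × (500/1000) = 14°C.
ISA deviation = 26 − 14 = +12°C.
Density altitude = 500 + 120 × (12) = 1940 ft.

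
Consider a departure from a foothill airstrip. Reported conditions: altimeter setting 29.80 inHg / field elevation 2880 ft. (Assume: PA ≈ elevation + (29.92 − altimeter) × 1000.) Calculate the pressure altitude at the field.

Pressure correction = (29.92 − 29.80) × 1000 = +120 ft.
Pressure altitude = 2880 + (+120) = 3000 ft.

3000 ft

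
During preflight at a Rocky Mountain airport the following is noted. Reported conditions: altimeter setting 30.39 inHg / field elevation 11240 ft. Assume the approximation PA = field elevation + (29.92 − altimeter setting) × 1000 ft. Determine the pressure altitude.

Pressure correction = (29.92 − 30.39) × 1000 = -470 ft.
Pressure altitude = 11240 + (-470) = 10770 ft.

10770 ft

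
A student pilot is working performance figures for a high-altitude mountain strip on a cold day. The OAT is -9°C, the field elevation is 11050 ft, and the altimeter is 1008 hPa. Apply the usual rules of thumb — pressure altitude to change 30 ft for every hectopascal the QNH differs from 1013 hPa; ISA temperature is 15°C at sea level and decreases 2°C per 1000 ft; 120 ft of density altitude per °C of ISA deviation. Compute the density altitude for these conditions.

Pressure altitude = 11050 + (1013 − 1008) × 30 = 11050 + (+150) = 11200 ft.
ISA temperature at 11200 ft = 15 − 2 × (11200/1000) = -7.4°C.
ISA deviation = -9 − (-7.4) = -1.6°C.
Density altitude = 11200 + 120 × (-1.6) = 11008 ft.

11008 ft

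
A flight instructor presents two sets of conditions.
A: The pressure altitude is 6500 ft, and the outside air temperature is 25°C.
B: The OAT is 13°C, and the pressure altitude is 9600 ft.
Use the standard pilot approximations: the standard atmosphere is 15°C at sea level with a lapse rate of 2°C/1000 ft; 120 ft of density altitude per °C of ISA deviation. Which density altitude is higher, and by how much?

A: ISA temp = 2°C, deviation +23°C, DA = 6500 + 120 × 23 = 9260 ft.
B: ISA temp = -4.2°C, deviation +17.2°C, DA = 9600 + 120 × 17.2 = 11664 ft.
B is higher by 11664 − 9260 = 2404 ft.

B by 2404 ft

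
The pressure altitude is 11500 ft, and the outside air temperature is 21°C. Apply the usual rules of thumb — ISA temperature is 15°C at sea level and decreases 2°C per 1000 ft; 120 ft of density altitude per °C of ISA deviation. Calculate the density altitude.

14980 ft

ISA temperature at 11500 ft = 15 − 2 × (11500/1000) = -8°C.
ISA deviation = 21 − (-8) = +29°C.
Density altitude = 11500 + 120 × (29) = 11500 + (+3480) = 14980 ft.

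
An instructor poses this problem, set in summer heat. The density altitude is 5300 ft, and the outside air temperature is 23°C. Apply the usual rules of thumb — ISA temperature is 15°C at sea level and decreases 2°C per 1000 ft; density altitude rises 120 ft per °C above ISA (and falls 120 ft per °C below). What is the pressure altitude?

DA = PA + 120 × (OAT − (15 − 2·PA/1000)) = PA + 120·OAT − 1800 + 0.24·PA = 1.24·PA + 120·OAT − 1800.
So 1.24·PA = 5300 − 120 × 23 + 1800 = 4340.
PA = 4340 / 1.24 = 3500 ft.

3500 ft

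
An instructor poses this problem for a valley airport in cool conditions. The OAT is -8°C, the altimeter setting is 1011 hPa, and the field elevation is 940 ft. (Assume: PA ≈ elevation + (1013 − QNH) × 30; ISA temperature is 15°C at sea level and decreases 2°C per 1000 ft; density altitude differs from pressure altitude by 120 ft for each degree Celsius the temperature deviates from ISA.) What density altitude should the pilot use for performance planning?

Pressure altitude = 940 + (1013 − 1011) × 30 = 940 + (+60) = 1000 ft.
ISA temperature at 1000 ft = 15 − 2 × (1000/1000) = 13°C.
ISA deviation = -8 − 13 = -21°C.
Density altitude = 1000 + 120 × (-21) = -1520 ft.

-1520 ft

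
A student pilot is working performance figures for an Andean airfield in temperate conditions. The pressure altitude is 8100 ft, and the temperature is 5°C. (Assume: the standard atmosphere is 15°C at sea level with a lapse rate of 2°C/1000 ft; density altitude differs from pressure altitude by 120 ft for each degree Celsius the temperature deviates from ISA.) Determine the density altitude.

8844 ft

ISA temperature at 8100 ft = 15 − 2 × (8100/1000) = -1.2°C.
ISA deviation = 5 − (-1.2) = +6.2°C.
Density altitude = 8100 + 120 × (6.2) = 8100 + (+744) = 8844 ft.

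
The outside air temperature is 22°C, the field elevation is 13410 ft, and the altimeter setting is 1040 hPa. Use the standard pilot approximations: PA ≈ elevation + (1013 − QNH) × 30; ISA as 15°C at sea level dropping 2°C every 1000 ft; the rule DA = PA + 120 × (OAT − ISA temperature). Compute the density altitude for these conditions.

Pressure altitude = 13410 + (1013 − 1040) × 30 = 13410 + (-810) = 12600 ft.
ISA temperature at 12600 ft = 15 − 2 × (12600/1000) = -10.2°C.
ISA deviation = 22 − (-10.2) = +32.2°C.
Density altitude = 12600 + 120 × (32.2) = 16464 ft.

16464 ft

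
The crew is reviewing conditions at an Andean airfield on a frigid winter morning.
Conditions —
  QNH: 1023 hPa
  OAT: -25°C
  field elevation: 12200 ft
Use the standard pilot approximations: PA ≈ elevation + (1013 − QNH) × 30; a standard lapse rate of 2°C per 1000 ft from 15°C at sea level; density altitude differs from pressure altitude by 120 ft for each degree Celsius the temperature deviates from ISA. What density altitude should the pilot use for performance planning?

9956 ft

Pressure altitude = 12200 + (1013 − 1023) × 30 = 12200 + (-300) = 11900 ft.
ISA temperature at 11900 ft = 15 − 2 × (11900/1000) = -8.8°C.
ISA deviation = -25 − (-8.8) = -16.2°C.
Density altitude = 11900 + 120 × (-16.2) = 9956 ft.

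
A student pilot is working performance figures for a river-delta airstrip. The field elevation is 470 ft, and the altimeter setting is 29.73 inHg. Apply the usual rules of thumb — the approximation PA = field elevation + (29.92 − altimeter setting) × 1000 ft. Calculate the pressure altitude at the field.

660 ft

Pressure correction = (29.92 − 29.73) × 1000 = +190 ft.
Pressure altitude = 470 + (+190) = 660 ft.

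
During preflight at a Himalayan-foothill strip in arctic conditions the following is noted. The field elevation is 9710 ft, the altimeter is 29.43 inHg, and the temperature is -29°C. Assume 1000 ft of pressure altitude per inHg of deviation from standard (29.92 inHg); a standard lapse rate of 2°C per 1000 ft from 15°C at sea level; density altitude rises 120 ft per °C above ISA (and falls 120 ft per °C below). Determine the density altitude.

7368 ft

Pressure altitude = 9710 + (29.92 − 29.43) × 1000 = 9710 + (+490) = 10200 ft.
ISA temperature at 10200 ft = 15 − 2 × (10200/1000) = -5.4°C.
ISA deviation = -29 − (-5.4) = -23.6°C.
Density altitude = 10200 + 120 × (-23.6) = 7368 ft.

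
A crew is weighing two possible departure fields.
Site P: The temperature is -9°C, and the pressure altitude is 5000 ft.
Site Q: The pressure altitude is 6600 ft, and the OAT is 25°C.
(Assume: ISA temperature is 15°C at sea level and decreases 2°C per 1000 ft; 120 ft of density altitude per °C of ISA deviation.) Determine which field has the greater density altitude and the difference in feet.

Site Q by 6064 ft

Site P: ISA temp = 5°C, deviation -14°C, DA = 5000 + 120 × (-14) = 3320 ft.
Site Q: ISA temp = 1.8°C, deviation +23.2°C, DA = 6600 + 120 × 23.2 = 9384 ft.
Site Q is higher by 9384 − 3320 = 6064 ft.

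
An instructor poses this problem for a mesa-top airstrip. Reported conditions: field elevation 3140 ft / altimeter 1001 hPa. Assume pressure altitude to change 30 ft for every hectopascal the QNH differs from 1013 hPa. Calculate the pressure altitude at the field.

Pressure correction = (1013 − 1001) × 30 = +360 ft.
Pressure altitude = 3140 + (+360) = 3500 ft.

3500 ft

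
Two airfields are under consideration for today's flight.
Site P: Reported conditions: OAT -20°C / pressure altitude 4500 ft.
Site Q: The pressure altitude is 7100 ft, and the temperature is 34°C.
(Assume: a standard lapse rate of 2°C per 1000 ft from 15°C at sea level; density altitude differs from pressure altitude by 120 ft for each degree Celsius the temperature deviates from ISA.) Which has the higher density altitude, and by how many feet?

Site Q by 9704 ft

Site P: ISA temp = 6°C, deviation -26°C, DA = 4500 + 120 × (-26) = 1380 ft.
Site Q: ISA temp = 0.8°C, deviation +33.2°C, DA = 7100 + 120 × 33.2 = 11084 ft.
Site Q is higher by 11084 − 1380 = 9704 ft.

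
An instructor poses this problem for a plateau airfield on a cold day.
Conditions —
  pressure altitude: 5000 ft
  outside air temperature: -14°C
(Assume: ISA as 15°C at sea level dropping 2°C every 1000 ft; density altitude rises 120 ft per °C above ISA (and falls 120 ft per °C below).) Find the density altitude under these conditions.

2720 ft

ISA temperature at 5000 ft = 15 − 2 × (5000/1000) = 5°C.
ISA deviation = -14 − 5 = -19°C.
Density altitude = 5000 + 120 × (-19) = 5000 + (-2280) = 2720 ft.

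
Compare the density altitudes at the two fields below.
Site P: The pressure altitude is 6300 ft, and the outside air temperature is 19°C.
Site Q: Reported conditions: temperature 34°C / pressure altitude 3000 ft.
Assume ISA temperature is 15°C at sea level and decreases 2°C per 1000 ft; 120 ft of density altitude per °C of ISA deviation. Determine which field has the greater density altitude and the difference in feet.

Site P by 2292 ft

Site P: ISA temp = 2.4°C, deviation +16.6°C, DA = 6300 + 120 × 16.6 = 8292 ft.
Site Q: ISA temp = 9°C, deviation +25°C, DA = 3000 + 120 × 25 = 6000 ft.
Site P is higher by 8292 − 6000 = 2292 ft.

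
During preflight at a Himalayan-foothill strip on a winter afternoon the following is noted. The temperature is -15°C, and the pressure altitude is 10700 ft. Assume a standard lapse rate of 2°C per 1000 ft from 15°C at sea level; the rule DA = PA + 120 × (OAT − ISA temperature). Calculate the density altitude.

ISA temperature at 10700 ft = 15 − 2 × (10700/1000) = -6.4°C.
ISA deviation = -15 − (-6.4) = -8.6°C.
Density altitude = 10700 + 120 × (-8.6) = 10700 + (-1032) = 9668 ft.

9668 ft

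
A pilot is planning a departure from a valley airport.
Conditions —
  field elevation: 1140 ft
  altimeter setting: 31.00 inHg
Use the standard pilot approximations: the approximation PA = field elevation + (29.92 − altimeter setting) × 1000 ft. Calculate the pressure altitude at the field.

60 ft

Pressure correction = (29.92 − 31.00) × 1000 = -1080 ft.
Pressure altitude = 1140 + (-1080) = 60 ft.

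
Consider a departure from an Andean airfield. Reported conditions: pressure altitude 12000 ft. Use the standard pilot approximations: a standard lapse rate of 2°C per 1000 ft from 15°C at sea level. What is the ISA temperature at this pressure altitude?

ISA temperature = 15 − 2 × (12000/1000) = 15 − 24 = -9°C.

-9°C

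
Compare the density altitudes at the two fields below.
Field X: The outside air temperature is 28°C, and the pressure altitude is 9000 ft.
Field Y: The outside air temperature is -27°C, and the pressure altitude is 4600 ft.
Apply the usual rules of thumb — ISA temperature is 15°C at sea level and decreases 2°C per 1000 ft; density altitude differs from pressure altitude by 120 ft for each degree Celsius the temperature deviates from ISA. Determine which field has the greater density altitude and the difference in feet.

Field X by 12056 ft

Field X: ISA temp = -3°C, deviation +31°C, DA = 9000 + 120 × 31 = 12720 ft.
Field Y: ISA temp = 5.8°C, deviation -32.8°C, DA = 4600 + 120 × (-32.8) = 664 ft.
Field X is higher by 12720 − 664 = 12056 ft.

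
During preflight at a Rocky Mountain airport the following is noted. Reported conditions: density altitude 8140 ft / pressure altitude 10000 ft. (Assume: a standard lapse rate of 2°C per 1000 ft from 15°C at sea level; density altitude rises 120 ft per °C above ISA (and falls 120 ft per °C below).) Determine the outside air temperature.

-20.5°C

Density altitude − pressure altitude = 8140 − 10000 = -1860 ft.
At 120 ft/°C that is an ISA deviation of -1860/120 = -15.5°C.
ISA temperature at 10000 ft = 15 − 2 × (10000/1000) = -5°C.
OAT = ISA + deviation = -5 + (-15.5) = -20.5°C.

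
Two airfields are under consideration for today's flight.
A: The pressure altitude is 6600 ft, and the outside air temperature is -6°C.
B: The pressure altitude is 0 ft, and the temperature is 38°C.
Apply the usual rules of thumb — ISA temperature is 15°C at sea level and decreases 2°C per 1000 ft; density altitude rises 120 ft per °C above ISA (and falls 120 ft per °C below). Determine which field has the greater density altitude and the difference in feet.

A by 2904 ft

A: ISA temp = 1.8°C, deviation -7.8°C, DA = 6600 + 120 × (-7.8) = 5664 ft.
B: ISA temp = 15°C, deviation +23°C, DA = 0 + 120 × 23 = 2760 ft.
A is higher by 5664 − 2760 = 2904 ft.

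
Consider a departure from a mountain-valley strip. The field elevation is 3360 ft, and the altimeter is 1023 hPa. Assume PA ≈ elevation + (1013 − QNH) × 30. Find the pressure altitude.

Pressure correction = (1013 − 1023) × 30 = -300 ft.
Pressure altitude = 3360 + (-300) = 3060 ft.

3060 ft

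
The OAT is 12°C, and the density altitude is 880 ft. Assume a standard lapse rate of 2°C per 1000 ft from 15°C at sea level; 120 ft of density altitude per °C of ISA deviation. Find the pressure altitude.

1000 ft

DA = PA + 120 × (OAT − (15 − 2·PA/1000)) = PA + 120·OAT − 1800 + 0.24·PA = 1.24·PA + 120·OAT − 1800.
So 1.24·PA = 880 − 120 × 12 + 1800 = 1240.
PA = 1240 / 1.24 = 1000 ft.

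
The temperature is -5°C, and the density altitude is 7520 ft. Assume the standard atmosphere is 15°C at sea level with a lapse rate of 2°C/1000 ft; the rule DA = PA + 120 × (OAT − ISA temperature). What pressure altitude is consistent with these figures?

8000 ft

DA = PA + 120 × (OAT − (15 − 2·PA/1000)) = PA + 120·OAT − 1800 + 0.24·PA = 1.24·PA + 120·OAT − 1800.
So 1.24·PA = 7520 − 120 × (-5) + 1800 = 9920.
PA = 9920 / 1.24 = 8000 ft.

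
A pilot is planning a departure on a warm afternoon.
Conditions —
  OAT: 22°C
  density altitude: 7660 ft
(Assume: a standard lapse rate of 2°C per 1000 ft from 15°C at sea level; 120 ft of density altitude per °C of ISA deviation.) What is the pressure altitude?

DA = PA + 120 × (OAT − (15 − 2·PA/1000)) = PA + 120·OAT − 1800 + 0.24·PA = 1.24·PA + 120·OAT − 1800.
So 1.24·PA = 7660 − 120 × 22 + 1800 = 6820.
PA = 6820 / 1.24 = 5500 ft.

5500 ft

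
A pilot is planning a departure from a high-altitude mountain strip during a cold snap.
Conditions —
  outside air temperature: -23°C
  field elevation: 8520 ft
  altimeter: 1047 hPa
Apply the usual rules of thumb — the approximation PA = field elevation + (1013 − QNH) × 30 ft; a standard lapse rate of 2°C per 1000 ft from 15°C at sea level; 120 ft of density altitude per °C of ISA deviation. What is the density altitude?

4740 ft

Pressure altitude = 8520 + (1013 − 1047) × 30 = 8520 + (-1020) = 7500 ft.
ISA temperature at 7500 ft = 15 − 2 × (7500/1000) = 0°C.
ISA deviation = -23 − 0 = -23°C.
Density altitude = 7500 + 120 × (-23) = 4740 ft.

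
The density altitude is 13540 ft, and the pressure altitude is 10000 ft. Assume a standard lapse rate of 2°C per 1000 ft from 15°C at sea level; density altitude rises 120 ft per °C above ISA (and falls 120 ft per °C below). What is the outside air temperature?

24.5°C

Density altitude − pressure altitude = 13540 − 10000 = +3540 ft.
At 120 ft/°C that is an ISA deviation of 3540/120 = +29.5°C.
ISA temperature at 10000 ft = 15 − 2 × (10000/1000) = -5°C.
OAT = ISA + deviation = -5 + (+29.5) = 24.5°C.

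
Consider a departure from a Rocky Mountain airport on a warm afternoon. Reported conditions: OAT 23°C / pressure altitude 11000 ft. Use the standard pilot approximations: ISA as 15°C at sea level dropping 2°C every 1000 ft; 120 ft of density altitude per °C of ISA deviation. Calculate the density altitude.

14600 ft

ISA temperature at 11000 ft = 15 − 2 × (11000/1000) = -7°C.
ISA deviation = 23 − (-7) = +30°C.
Density altitude = 11000 + 120 × (30) = 11000 + (+3600) = 14600 ft.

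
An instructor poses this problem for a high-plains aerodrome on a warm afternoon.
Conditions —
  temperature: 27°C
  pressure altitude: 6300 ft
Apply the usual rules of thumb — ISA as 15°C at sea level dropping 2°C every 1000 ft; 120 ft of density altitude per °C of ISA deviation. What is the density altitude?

ISA temperature at 6300 ft = 15 − 2 × (6300/1000) = 2.4°C.
ISA deviation = 27 − 2.4 = +24.6°C.
Density altitude = 6300 + 120 × (24.6) = 6300 + (+2952) = 9252 ft.

9252 ft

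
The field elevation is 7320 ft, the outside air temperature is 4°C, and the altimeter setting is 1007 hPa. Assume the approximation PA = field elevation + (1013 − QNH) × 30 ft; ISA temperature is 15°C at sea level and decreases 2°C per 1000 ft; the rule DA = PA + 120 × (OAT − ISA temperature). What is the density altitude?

7980 ft

Pressure altitude = 7320 + (1013 − 1007) × 30 = 7320 + (+180) = 7500 ft.
ISA temperature at 7500 ft = 15 − 2 × (7500/1000) = 0°C.
ISA deviation = 4 − 0 = +4°C.
Density altitude = 7500 + 120 × (4) = 7980 ft.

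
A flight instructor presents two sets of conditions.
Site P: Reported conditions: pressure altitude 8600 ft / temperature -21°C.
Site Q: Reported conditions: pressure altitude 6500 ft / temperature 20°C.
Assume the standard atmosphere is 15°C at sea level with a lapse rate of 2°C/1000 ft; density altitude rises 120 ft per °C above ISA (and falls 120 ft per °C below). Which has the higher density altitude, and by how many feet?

Site Q by 2316 ft

Site P: ISA temp = -2.2°C, deviation -18.8°C, DA = 8600 + 120 × (-18.8) = 6344 ft.
Site Q: ISA temp = 2°C, deviation +18°C, DA = 6500 + 120 × 18 = 8660 ft.
Site Q is higher by 8660 − 6344 = 2316 ft.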